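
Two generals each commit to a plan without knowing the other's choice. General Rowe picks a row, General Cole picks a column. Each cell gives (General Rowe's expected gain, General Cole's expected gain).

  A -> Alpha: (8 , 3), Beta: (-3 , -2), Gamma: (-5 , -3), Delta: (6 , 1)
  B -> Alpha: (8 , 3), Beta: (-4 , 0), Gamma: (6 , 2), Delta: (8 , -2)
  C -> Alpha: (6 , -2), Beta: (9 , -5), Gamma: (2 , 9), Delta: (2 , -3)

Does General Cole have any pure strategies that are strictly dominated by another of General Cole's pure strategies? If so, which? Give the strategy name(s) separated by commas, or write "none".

Beta, Delta

Nothing dominates Alpha: Beta at A (3>-2); Gamma at A (3>-3); Delta at A (3>1).
Alpha strictly dominates Beta — A: 3>-2, B: 3>0, C: -2>-5.
Gamma: no other strategy beats it everywhere (Alpha at C (9>-2); Beta at B (2>0); Delta at B (2>-2)).
Alpha strictly dominates Delta — A: 3>1, B: 3>-2, C: -2>-3.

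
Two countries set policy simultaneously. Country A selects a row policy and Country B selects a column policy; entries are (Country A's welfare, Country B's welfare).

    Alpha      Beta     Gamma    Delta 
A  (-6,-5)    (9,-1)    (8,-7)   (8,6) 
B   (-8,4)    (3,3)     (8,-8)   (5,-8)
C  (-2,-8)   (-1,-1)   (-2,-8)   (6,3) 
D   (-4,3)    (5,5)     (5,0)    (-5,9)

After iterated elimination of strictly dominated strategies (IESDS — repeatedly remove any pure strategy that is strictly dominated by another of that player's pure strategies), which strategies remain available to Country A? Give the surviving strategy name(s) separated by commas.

Country B's strategy Gamma is strictly dominated by Beta (A: -1>-7, B: 3>-8, C: -1>-8, D: 5>0) and is removed.
Row B is eliminated: A beats it against every remaining column (Alpha: -6>-8, Beta: 9>3, Delta: 8>5).
Column Alpha is eliminated: Beta beats it against every remaining row (A: -1>-5, C: -1>-8, D: 5>3).
Country A's strategy C is strictly dominated by A (Beta: 9>-1, Delta: 8>6) and is removed.
Country A's strategy D is strictly dominated by A (Beta: 9>5, Delta: 8>-5) and is removed.
For Country B, Delta strictly dominates Beta on the remaining rows (A: 6>-1); eliminate Beta.
Among the remaining strategies, none is strictly dominated by another pure strategy of the same player, so the elimination stops.
Surviving strategies — Country A: {A}; Country B: {Delta}.

A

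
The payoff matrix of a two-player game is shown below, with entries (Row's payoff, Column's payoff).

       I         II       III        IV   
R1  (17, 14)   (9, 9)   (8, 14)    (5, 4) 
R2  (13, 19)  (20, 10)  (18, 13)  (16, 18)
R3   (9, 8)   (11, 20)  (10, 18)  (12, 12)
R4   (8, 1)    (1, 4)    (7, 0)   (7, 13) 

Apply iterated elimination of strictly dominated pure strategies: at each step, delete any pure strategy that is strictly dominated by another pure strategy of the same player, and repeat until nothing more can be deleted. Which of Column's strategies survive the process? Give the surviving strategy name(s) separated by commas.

I, III

Row's strategy R3 is strictly dominated by R2 (I: 13>9, II: 20>11, III: 18>10, IV: 16>12) and is removed.
For Row, R2 strictly dominates R4 on the remaining columns (I: 13>8, II: 20>1, III: 18>7, IV: 16>7); eliminate R4.
Column's strategy II is strictly dominated by I (R1: 14>9, R2: 19>10) and is removed.
Column's strategy IV is strictly dominated by I (R1: 14>4, R2: 19>18) and is removed.
Among the remaining strategies, none is strictly dominated by another pure strategy of the same player, so the elimination stops.
Surviving strategies — Row: {R1, R2}; Column: {I, III}.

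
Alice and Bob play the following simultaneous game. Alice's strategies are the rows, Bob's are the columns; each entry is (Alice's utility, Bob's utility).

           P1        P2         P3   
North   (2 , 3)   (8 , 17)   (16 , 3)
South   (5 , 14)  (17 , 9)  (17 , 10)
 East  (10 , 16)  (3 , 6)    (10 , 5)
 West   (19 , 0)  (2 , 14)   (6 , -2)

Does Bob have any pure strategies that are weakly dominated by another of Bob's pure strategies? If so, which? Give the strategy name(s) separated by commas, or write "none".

Nothing dominates P1: P2 at South (14>9); P3 at South (14>10).
P2: no other strategy beats it everywhere (P1 at North (17>3); P3 at North (17>3)).
P1 weakly dominates P3 — North: 3=3, South: 14>10, East: 16>5, West: 0>-2.

P3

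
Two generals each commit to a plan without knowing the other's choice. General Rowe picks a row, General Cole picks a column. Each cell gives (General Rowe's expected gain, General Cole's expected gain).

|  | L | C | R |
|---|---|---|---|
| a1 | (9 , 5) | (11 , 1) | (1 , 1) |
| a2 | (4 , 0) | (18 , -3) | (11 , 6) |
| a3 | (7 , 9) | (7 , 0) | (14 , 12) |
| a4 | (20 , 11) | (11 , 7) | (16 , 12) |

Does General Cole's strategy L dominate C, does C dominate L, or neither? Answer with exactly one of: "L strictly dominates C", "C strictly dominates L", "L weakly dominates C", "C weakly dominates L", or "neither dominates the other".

L strictly dominates C

Compare L to C across each opponent action: a1: 5>1, a2: 0>-3, a3: 9>0, a4: 11>7.
L gives a strictly higher payoff against each opponent action, so L strictly dominates C.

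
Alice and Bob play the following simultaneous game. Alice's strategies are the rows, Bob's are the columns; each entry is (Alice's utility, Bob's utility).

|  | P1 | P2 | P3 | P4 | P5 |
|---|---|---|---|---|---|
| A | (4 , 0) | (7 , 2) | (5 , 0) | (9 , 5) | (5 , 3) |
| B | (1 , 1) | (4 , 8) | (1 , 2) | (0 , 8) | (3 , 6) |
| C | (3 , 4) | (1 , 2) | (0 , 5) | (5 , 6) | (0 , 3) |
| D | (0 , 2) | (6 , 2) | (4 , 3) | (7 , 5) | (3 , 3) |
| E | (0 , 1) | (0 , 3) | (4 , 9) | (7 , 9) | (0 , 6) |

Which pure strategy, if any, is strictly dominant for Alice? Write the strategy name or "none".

A vs B: P1: 4>1, P2: 7>4, P3: 5>1, P4: 9>0, P5: 5>3.
A vs C: P1: 4>3, P2: 7>1, P3: 5>0, P4: 9>5, P5: 5>0.
A vs D: P1: 4>0, P2: 7>6, P3: 5>4, P4: 9>7, P5: 5>3.
A vs E: P1: 4>0, P2: 7>0, P3: 5>4, P4: 9>7, P5: 5>0.
A strictly beats every other strategy against every opponent action, so it is strictly dominant.

A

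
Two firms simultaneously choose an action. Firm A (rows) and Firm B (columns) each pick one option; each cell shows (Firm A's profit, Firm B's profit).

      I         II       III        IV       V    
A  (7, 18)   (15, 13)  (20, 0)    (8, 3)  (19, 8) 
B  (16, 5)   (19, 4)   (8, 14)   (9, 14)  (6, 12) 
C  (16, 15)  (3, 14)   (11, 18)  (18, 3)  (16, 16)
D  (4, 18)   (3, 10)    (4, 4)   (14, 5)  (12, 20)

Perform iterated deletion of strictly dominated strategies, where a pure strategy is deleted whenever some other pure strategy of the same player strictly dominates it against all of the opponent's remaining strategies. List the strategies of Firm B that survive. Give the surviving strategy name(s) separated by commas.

I, III, IV, V

Column II is eliminated: I beats it against every remaining row (A: 18>13, B: 5>4, C: 15>14, D: 18>10).
Firm A's strategy D is strictly dominated by C (I: 16>4, III: 11>4, IV: 18>14, V: 16>12) and is removed.
Among the remaining strategies, none is strictly dominated by another pure strategy of the same player, so the elimination stops.
Surviving strategies — Firm A: {A, B, C}; Firm B: {I, III, IV, V}.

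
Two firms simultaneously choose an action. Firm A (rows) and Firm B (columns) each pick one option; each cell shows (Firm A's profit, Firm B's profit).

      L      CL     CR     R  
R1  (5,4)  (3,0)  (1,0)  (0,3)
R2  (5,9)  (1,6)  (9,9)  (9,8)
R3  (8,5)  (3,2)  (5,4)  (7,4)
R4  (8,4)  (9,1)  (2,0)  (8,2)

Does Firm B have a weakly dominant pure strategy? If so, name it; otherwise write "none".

L vs CL: R1: 4>0, R2: 9>6, R3: 5>2, R4: 4>1.
L vs CR: R1: 4>0, R2: 9=9, R3: 5>4, R4: 4>0.
L vs R: R1: 4>3, R2: 9>8, R3: 5>4, R4: 4>2.
L is at least as good as every other strategy against every opponent action, so it is weakly dominant.

L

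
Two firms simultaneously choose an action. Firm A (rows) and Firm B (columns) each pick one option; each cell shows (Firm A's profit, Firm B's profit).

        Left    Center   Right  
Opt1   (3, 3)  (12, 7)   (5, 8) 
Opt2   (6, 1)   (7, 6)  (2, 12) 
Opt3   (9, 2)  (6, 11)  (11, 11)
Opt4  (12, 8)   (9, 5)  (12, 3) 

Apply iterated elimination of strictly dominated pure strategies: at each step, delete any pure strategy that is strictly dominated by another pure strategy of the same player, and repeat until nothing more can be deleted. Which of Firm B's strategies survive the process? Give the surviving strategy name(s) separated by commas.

Left, Center, Right

Firm A's strategy Opt2 is strictly dominated by Opt4 (Left: 12>6, Center: 9>7, Right: 12>2) and is removed.
For Firm A, Opt4 strictly dominates Opt3 on the remaining columns (Left: 12>9, Center: 9>6, Right: 12>11); eliminate Opt3.
Among the remaining strategies, none is strictly dominated by another pure strategy of the same player, so the elimination stops.
Surviving strategies — Firm A: {Opt1, Opt4}; Firm B: {Left, Center, Right}.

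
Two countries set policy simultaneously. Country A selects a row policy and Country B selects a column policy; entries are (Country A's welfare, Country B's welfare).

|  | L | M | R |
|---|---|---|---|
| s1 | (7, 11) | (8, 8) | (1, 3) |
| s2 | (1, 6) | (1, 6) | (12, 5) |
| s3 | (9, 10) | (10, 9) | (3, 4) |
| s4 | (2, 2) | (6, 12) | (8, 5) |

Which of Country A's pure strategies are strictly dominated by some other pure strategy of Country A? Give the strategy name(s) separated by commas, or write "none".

s3 strictly dominates s1 — L: 9>7, M: 10>8, R: 3>1.
s2 is not dominated — it holds its own against s1 at R (12>1); s3 at R (12>3); s4 at R (12>8).
s3 is not dominated — it holds its own against s1 at L (9>7); s2 at L (9>1); s4 at L (9>2).
Nothing dominates s4: s1 at R (8>1); s2 at L (2>1); s3 at R (8>3).

s1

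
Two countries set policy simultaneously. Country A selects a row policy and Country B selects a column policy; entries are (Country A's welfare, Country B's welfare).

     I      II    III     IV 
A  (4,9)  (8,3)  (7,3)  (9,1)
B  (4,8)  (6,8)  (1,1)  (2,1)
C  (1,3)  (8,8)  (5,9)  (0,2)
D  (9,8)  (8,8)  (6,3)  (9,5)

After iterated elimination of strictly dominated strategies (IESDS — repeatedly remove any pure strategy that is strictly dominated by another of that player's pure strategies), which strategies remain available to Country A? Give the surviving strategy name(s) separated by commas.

Row B is eliminated: D beats it against every remaining column (I: 9>4, II: 8>6, III: 6>1, IV: 9>2).
Country B's strategy IV is strictly dominated by I (A: 9>1, C: 3>2, D: 8>5) and is removed.
Among the remaining strategies, none is strictly dominated by another pure strategy of the same player, so the elimination stops.
Surviving strategies — Country A: {A, C, D}; Country B: {I, II, III}.

A, C, D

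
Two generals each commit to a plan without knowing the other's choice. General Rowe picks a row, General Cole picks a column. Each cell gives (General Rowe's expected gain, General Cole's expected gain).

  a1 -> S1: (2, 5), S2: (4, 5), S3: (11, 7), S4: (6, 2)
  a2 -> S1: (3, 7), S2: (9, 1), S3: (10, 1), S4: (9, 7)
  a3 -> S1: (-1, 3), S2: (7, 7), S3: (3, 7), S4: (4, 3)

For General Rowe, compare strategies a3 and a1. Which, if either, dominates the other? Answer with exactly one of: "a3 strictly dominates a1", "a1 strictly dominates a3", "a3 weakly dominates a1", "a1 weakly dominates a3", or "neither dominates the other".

a3's payoffs vs a1's, by General Cole's action — S1: -1<2, S2: 7>4, S3: 3<11, S4: 4<6.
a3 does better at S2 but worse at S1, S3, S4; neither strategy dominates the other.

neither dominates the other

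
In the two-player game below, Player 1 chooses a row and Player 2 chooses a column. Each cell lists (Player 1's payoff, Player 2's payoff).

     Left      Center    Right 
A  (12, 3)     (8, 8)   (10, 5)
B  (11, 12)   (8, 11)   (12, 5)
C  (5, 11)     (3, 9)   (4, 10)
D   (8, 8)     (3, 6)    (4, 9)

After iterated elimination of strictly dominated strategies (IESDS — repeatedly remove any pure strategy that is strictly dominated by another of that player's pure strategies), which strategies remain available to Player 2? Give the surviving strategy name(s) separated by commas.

Player 1's strategy C is strictly dominated by A (Left: 12>5, Center: 8>3, Right: 10>4) and is removed.
Row D is eliminated: A beats it against every remaining column (Left: 12>8, Center: 8>3, Right: 10>4).
Player 2's strategy Right is strictly dominated by Center (A: 8>5, B: 11>5) and is removed.
Among the remaining strategies, none is strictly dominated by another pure strategy of the same player, so the elimination stops.
Surviving strategies — Player 1: {A, B}; Player 2: {Left, Center}.

Left, Center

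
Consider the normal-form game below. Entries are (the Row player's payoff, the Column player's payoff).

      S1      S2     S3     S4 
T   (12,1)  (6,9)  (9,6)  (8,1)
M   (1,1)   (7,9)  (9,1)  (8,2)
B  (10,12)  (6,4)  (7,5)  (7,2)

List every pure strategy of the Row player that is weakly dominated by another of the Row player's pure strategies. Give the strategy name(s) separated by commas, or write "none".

T is not dominated — it holds its own against M at S1 (12>1); B at S1 (12>10).
M is not dominated — it holds its own against T at S2 (7>6); B at S2 (7>6).
B is weakly dominated by T (S1: 12>10, S2: 6=6, S3: 9>7, S4: 8>7).

B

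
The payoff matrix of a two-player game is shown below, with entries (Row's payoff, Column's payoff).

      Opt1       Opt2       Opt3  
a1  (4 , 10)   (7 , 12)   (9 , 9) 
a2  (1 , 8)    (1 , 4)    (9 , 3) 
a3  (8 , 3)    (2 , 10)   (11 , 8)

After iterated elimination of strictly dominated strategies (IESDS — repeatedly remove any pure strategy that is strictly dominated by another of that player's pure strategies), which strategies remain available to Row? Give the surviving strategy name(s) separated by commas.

a1

Row's strategy a2 is strictly dominated by a3 (Opt1: 8>1, Opt2: 2>1, Opt3: 11>9) and is removed.
For Column, Opt2 strictly dominates Opt1 on the remaining rows (a1: 12>10, a3: 10>3); eliminate Opt1.
Column's strategy Opt3 is strictly dominated by Opt2 (a1: 12>9, a3: 10>8) and is removed.
Row a3 is eliminated: a1 beats it against every remaining column (Opt2: 7>2).
Among the remaining strategies, none is strictly dominated by another pure strategy of the same player, so the elimination stops.
Surviving strategies — Row: {a1}; Column: {Opt2}.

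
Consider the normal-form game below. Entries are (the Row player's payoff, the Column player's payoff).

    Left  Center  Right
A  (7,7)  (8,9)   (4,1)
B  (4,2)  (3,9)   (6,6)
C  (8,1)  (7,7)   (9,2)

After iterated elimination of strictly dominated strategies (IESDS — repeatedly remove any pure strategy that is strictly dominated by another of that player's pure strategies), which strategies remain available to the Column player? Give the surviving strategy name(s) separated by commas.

Row B is eliminated: C beats it against every remaining column (Left: 8>4, Center: 7>3, Right: 9>6).
The Column player's strategy Left is strictly dominated by Center (A: 9>7, C: 7>1) and is removed.
Column Right is eliminated: Center beats it against every remaining row (A: 9>1, C: 7>2).
For the Row player, A strictly dominates C on the remaining columns (Center: 8>7); eliminate C.
Among the remaining strategies, none is strictly dominated by another pure strategy of the same player, so the elimination stops.
Surviving strategies — the Row player: {A}; the Column player: {Center}.

Center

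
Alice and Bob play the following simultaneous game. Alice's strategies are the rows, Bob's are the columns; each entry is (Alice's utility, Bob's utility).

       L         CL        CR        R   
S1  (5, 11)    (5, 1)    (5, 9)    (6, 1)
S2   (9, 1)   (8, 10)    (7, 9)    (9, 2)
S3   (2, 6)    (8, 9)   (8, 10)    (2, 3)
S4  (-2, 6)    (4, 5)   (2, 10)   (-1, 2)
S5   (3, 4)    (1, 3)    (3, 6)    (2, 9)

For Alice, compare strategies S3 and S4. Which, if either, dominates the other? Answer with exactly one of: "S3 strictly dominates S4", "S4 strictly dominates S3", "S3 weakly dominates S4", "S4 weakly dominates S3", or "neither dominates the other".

S3 strictly dominates S4

Compare S3 to S4 across every action of Bob: L: 2>-2, CL: 8>4, CR: 8>2, R: 2>-1.
Every comparison favours S3, so S3 strictly dominates S4.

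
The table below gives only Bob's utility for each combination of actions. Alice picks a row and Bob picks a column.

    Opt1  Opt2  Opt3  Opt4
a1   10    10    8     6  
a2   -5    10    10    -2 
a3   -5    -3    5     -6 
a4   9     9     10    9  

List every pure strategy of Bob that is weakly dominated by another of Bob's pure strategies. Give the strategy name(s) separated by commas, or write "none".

Opt1, Opt4

Opt1 is weakly dominated by Opt2 (a1: 10=10, a2: 10>-5, a3: -3>-5, a4: 9=9).
Opt2 is not dominated — it holds its own against Opt1 at a2 (10>-5); Opt3 at a1 (10>8); Opt4 at a1 (10>6).
Opt3: no other strategy beats it everywhere (Opt1 at a2 (10>-5); Opt2 at a3 (5>-3); Opt4 at a1 (8>6)).
Opt4 is weakly dominated by Opt2 (a1: 10>6, a2: 10>-2, a3: -3>-6, a4: 9=9).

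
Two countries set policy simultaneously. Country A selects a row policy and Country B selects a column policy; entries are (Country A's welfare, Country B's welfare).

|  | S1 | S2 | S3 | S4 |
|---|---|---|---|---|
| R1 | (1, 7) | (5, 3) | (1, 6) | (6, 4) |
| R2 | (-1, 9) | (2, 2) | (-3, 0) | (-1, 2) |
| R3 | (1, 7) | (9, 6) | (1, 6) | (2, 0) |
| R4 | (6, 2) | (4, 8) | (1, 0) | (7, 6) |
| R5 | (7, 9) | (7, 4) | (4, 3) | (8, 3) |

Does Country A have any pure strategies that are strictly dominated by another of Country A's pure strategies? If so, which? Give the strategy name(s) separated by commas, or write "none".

R1 is strictly dominated by R5 (S1: 7>1, S2: 7>5, S3: 4>1, S4: 8>6).
R1 strictly dominates R2 — S1: 1>-1, S2: 5>2, S3: 1>-3, S4: 6>-1.
Nothing dominates R3: R1 at S1 (1=1); R2 at S1 (1>-1); R4 at S2 (9>4); R5 at S2 (9>7).
R4 is strictly dominated by R5 (S1: 7>6, S2: 7>4, S3: 4>1, S4: 8>7).
R5: no other strategy beats it everywhere (R1 at S1 (7>1); R2 at S1 (7>-1); R3 at S1 (7>1); R4 at S1 (7>6)).

R1, R2, R4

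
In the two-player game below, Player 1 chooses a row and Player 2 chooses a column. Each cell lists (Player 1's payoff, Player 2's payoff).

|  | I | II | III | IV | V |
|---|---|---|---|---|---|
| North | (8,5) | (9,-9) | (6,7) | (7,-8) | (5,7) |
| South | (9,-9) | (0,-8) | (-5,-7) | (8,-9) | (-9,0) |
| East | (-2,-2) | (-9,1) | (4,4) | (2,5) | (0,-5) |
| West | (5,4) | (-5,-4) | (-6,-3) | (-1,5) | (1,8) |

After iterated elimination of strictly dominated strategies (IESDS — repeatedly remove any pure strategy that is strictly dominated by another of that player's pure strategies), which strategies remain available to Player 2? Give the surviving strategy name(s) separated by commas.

For Player 1, North strictly dominates East on the remaining columns (I: 8>-2, II: 9>-9, III: 6>4, IV: 7>2, V: 5>0); eliminate East.
Row West is eliminated: North beats it against every remaining column (I: 8>5, II: 9>-5, III: 6>-6, IV: 7>-1, V: 5>1).
Column I is eliminated: III beats it against every remaining row (North: 7>5, South: -7>-9).
Player 2's strategy II is strictly dominated by III (North: 7>-9, South: -7>-8) and is removed.
Player 2's strategy IV is strictly dominated by III (North: 7>-8, South: -7>-9) and is removed.
Row South is eliminated: North beats it against every remaining column (III: 6>-5, V: 5>-9).
Among the remaining strategies, none is strictly dominated by another pure strategy of the same player, so the elimination stops.
Surviving strategies — Player 1: {North}; Player 2: {III, V}.

III, V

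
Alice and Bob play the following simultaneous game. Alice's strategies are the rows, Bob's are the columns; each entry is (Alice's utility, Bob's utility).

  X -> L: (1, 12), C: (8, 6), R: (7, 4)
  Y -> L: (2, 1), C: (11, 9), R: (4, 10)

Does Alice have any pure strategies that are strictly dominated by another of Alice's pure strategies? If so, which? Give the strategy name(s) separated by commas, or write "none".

X: no other strategy beats it everywhere (Y at R (7>4)).
Y: no other strategy beats it everywhere (X at L (2>1)).

none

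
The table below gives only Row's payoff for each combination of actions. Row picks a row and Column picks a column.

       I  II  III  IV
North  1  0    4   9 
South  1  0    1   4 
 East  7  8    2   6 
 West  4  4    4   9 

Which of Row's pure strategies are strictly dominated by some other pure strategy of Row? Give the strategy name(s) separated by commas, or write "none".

South

North: no other strategy beats it everywhere (South at I (1=1); East at III (4>2); West at III (4=4)).
South is strictly dominated by East (I: 7>1, II: 8>0, III: 2>1, IV: 6>4).
East is not dominated — it holds its own against North at I (7>1); South at I (7>1); West at I (7>4).
West: no other strategy beats it everywhere (North at I (4>1); South at I (4>1); East at III (4>2)).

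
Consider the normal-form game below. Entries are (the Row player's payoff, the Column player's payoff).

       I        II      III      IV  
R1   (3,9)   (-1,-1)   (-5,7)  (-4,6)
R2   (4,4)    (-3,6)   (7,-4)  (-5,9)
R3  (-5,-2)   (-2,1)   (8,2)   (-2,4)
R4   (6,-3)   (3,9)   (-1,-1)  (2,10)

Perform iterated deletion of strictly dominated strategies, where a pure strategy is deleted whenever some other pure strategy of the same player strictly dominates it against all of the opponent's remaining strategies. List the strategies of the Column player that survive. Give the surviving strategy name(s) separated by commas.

IV

For the Row player, R4 strictly dominates R1 on the remaining columns (I: 6>3, II: 3>-1, III: -1>-5, IV: 2>-4); eliminate R1.
Column I is eliminated: II beats it against every remaining row (R2: 6>4, R3: 1>-2, R4: 9>-3).
For the Row player, R3 strictly dominates R2 on the remaining columns (II: -2>-3, III: 8>7, IV: -2>-5); eliminate R2.
Column II is eliminated: IV beats it against every remaining row (R3: 4>1, R4: 10>9).
Column III is eliminated: IV beats it against every remaining row (R3: 4>2, R4: 10>-1).
Row R3 is eliminated: R4 beats it against every remaining column (IV: 2>-2).
Among the remaining strategies, none is strictly dominated by another pure strategy of the same player, so the elimination stops.
Surviving strategies — the Row player: {R4}; the Column player: {IV}.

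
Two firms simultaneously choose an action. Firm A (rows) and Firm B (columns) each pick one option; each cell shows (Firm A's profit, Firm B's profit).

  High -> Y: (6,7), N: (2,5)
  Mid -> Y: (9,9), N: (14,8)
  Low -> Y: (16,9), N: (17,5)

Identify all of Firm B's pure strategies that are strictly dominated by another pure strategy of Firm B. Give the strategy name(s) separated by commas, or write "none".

Y: no other strategy beats it everywhere (N at High (7>5)).
N is strictly dominated by Y (High: 7>5, Mid: 9>8, Low: 9>5).

N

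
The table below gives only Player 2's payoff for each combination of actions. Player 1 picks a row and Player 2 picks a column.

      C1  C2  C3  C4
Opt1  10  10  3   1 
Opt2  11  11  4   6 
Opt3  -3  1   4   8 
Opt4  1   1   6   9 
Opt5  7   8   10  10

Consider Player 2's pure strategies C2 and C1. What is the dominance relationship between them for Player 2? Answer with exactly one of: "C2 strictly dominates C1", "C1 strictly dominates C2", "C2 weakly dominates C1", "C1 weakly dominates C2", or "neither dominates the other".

C2's payoffs vs C1's, by Player 1's action — Opt1: 10=10, Opt2: 11=11, Opt3: 1>-3, Opt4: 1=1, Opt5: 8>7.
C2 is at least as good everywhere and strictly better somewhere (tied only at Opt1, Opt2, Opt4), so C2 weakly but not strictly dominates C1.

C2 weakly dominates C1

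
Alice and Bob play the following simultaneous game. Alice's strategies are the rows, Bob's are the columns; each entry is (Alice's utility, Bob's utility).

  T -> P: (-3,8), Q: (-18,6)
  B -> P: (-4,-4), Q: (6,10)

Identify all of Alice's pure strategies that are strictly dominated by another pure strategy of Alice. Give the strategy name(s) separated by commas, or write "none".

none

T is not dominated — it holds its own against B at P (-3>-4).
B is not dominated — it holds its own against T at Q (6>-18).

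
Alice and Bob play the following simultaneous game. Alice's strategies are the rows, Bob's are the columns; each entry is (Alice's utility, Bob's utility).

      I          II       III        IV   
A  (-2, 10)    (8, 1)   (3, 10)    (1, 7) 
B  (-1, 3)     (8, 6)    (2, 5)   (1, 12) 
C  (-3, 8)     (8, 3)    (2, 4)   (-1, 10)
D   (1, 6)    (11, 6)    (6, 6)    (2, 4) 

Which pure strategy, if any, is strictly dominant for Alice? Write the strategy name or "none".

D

D vs A: I: 1>-2, II: 11>8, III: 6>3, IV: 2>1.
D vs B: I: 1>-1, II: 11>8, III: 6>2, IV: 2>1.
D vs C: I: 1>-3, II: 11>8, III: 6>2, IV: 2>-1.
D strictly beats every other strategy against every opponent action, so it is strictly dominant.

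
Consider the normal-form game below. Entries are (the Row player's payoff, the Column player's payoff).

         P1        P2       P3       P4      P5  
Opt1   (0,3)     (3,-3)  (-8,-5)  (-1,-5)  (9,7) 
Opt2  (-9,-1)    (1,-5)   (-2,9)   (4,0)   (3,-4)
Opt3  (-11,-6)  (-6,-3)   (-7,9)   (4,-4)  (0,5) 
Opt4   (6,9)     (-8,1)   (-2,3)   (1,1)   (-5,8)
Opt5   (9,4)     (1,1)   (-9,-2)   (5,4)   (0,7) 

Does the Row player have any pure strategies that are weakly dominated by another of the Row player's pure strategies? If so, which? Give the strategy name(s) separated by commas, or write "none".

Opt3

Opt1: no other strategy beats it everywhere (Opt2 at P1 (0>-9); Opt3 at P1 (0>-11); Opt4 at P2 (3>-8); Opt5 at P2 (3>1)).
Opt2: no other strategy beats it everywhere (Opt1 at P3 (-2>-8); Opt3 at P1 (-9>-11); Opt4 at P2 (1>-8); Opt5 at P3 (-2>-9)).
Opt3 is weakly dominated by Opt2 (P1: -9>-11, P2: 1>-6, P3: -2>-7, P4: 4=4, P5: 3>0).
Nothing dominates Opt4: Opt1 at P1 (6>0); Opt2 at P1 (6>-9); Opt3 at P1 (6>-11); Opt5 at P3 (-2>-9).
Opt5 is not dominated — it holds its own against Opt1 at P1 (9>0); Opt2 at P1 (9>-9); Opt3 at P1 (9>-11); Opt4 at P1 (9>6).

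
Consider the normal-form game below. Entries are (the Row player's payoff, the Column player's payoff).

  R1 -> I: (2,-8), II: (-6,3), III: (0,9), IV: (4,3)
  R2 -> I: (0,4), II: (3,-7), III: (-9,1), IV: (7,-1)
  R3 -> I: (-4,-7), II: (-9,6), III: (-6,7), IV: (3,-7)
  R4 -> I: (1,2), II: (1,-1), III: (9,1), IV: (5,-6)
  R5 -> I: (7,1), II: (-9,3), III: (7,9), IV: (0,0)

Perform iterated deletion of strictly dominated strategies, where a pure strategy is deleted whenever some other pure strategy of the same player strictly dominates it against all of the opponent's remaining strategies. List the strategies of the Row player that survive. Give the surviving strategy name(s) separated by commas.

R4, R5

The Row player's strategy R3 is strictly dominated by R1 (I: 2>-4, II: -6>-9, III: 0>-6, IV: 4>3) and is removed.
The Column player's strategy II is strictly dominated by III (R1: 9>3, R2: 1>-7, R4: 1>-1, R5: 9>3) and is removed.
Column IV is eliminated: III beats it against every remaining row (R1: 9>3, R2: 1>-1, R4: 1>-6, R5: 9>0).
The Row player's strategy R1 is strictly dominated by R5 (I: 7>2, III: 7>0) and is removed.
The Row player's strategy R2 is strictly dominated by R4 (I: 1>0, III: 9>-9) and is removed.
Among the remaining strategies, none is strictly dominated by another pure strategy of the same player, so the elimination stops.
Surviving strategies — the Row player: {R4, R5}; the Column player: {I, III}.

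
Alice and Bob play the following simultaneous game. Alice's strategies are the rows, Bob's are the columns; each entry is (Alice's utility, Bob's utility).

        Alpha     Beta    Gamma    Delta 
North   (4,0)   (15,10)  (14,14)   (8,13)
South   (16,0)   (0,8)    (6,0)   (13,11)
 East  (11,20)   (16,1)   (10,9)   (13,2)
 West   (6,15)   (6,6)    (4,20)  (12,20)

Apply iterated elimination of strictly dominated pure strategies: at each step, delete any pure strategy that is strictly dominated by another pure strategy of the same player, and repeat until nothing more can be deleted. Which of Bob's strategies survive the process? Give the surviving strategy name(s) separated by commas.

Alpha, Gamma, Delta

Alice's strategy West is strictly dominated by East (Alpha: 11>6, Beta: 16>6, Gamma: 10>4, Delta: 13>12) and is removed.
Bob's strategy Beta is strictly dominated by Delta (North: 13>10, South: 11>8, East: 2>1) and is removed.
Among the remaining strategies, none is strictly dominated by another pure strategy of the same player, so the elimination stops.
Surviving strategies — Alice: {North, South, East}; Bob: {Alpha, Gamma, Delta}.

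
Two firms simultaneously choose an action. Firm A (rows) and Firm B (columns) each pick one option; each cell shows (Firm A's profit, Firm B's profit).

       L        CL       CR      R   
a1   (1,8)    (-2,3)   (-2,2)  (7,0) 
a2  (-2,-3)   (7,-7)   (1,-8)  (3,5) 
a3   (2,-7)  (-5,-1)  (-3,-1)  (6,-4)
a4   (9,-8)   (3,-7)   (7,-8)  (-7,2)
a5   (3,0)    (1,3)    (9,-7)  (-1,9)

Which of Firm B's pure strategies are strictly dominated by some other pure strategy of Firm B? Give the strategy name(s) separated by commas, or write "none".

L: no other strategy beats it everywhere (CL at a1 (8>3); CR at a1 (8>2); R at a1 (8>0)).
CL is not dominated — it holds its own against L at a3 (-1>-7); CR at a1 (3>2); R at a1 (3>0).
CR: no other strategy beats it everywhere (L at a3 (-1>-7); CL at a3 (-1=-1); R at a1 (2>0)).
R: no other strategy beats it everywhere (L at a2 (5>-3); CL at a2 (5>-7); CR at a2 (5>-8)).

none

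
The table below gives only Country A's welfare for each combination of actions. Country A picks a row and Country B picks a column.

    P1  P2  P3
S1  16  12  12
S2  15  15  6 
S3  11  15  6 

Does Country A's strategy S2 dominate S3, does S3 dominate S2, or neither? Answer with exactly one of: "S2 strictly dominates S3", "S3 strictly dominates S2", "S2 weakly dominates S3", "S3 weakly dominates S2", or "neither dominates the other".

S2 weakly dominates S3

S2's payoffs vs S3's, by Country B's action — P1: 15>11, P2: 15=15, P3: 6=6.
S2 is at least as good everywhere and strictly better somewhere (tied only at P2, P3), so S2 weakly but not strictly dominates S3.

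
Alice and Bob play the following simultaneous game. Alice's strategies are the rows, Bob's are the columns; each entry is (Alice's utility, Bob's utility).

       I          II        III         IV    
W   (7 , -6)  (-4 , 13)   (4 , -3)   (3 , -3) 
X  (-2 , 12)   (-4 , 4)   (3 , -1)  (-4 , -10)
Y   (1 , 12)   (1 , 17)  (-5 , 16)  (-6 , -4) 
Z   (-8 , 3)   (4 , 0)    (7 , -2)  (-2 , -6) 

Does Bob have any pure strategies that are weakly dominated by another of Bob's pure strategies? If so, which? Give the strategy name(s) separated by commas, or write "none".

I is not dominated — it holds its own against II at X (12>4); III at X (12>-1); IV at X (12>-10).
II is not dominated — it holds its own against I at W (13>-6); III at W (13>-3); IV at W (13>-3).
III: dominated, since II does at least as well everywhere (W: 13>-3, X: 4>-1, Y: 17>16, Z: 0>-2).
IV: dominated, since II does at least as well everywhere (W: 13>-3, X: 4>-10, Y: 17>-4, Z: 0>-6).

III, IV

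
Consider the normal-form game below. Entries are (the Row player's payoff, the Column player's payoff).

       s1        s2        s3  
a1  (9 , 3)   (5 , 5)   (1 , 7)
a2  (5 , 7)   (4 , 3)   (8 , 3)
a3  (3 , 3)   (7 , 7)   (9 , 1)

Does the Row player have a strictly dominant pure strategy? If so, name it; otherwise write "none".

none

a1 fails to dominate a2 at s3 (1<8).
a2 fails to dominate a1 at s1 (5<9).
a3 fails to dominate a1 at s1 (3<9).
No single strategy dominates all the others.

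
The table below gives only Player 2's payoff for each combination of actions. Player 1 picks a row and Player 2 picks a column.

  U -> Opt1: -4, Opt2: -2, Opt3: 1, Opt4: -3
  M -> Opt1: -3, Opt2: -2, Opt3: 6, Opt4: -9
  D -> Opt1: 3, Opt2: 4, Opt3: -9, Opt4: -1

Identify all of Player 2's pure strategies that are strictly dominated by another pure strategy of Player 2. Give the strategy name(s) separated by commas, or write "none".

Opt2 strictly dominates Opt1 — U: -2>-4, M: -2>-3, D: 4>3.
Nothing dominates Opt2: Opt1 at U (-2>-4); Opt3 at D (4>-9); Opt4 at U (-2>-3).
Opt3: no other strategy beats it everywhere (Opt1 at U (1>-4); Opt2 at U (1>-2); Opt4 at U (1>-3)).
Opt2 strictly dominates Opt4 — U: -2>-3, M: -2>-9, D: 4>-1.

Opt1, Opt4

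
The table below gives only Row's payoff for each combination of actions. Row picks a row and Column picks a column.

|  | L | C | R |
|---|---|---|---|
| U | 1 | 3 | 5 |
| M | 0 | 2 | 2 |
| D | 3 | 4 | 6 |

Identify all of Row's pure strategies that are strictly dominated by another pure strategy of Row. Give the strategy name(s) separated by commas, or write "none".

U: dominated, since D does at least as well everywhere (L: 3>1, C: 4>3, R: 6>5).
U strictly dominates M — L: 1>0, C: 3>2, R: 5>2.
D: no other strategy beats it everywhere (U at L (3>1); M at L (3>0)).

U, M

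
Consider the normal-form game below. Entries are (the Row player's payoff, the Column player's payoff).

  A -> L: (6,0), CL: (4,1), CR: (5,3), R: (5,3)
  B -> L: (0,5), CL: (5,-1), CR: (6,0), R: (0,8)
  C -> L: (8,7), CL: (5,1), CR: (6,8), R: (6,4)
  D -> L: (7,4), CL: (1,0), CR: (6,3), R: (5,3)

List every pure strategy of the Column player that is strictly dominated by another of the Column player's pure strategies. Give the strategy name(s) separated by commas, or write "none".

CL

L is not dominated — it holds its own against CL at B (5>-1); CR at B (5>0); R at C (7>4).
CL is strictly dominated by CR (A: 3>1, B: 0>-1, C: 8>1, D: 3>0).
CR: no other strategy beats it everywhere (L at A (3>0); CL at A (3>1); R at A (3=3)).
Nothing dominates R: L at A (3>0); CL at A (3>1); CR at A (3=3).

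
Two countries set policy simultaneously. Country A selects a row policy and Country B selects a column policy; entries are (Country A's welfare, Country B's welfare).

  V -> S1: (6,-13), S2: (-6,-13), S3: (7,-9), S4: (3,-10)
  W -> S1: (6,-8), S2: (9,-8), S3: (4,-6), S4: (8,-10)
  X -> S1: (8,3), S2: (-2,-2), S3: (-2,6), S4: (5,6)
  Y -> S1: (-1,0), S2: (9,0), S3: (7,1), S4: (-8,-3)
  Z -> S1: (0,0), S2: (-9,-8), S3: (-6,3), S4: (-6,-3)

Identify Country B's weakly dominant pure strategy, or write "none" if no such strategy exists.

S3

S3 vs S1: V: -9>-13, W: -6>-8, X: 6>3, Y: 1>0, Z: 3>0.
S3 vs S2: V: -9>-13, W: -6>-8, X: 6>-2, Y: 1>0, Z: 3>-8.
S3 vs S4: V: -9>-10, W: -6>-10, X: 6=6, Y: 1>-3, Z: 3>-3.
S3 is at least as good as every other strategy against every opponent action, so it is weakly dominant.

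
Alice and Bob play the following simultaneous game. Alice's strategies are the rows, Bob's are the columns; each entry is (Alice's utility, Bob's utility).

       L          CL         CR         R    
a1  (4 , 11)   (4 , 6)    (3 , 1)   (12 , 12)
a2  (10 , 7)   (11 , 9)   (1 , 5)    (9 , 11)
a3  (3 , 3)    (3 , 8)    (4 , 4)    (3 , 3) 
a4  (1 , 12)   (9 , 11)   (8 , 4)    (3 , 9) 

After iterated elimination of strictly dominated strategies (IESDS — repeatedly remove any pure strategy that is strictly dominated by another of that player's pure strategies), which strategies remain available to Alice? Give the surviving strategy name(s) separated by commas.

a1

For Bob, CL strictly dominates CR on the remaining rows (a1: 6>1, a2: 9>5, a3: 8>4, a4: 11>4); eliminate CR.
For Alice, a1 strictly dominates a3 on the remaining columns (L: 4>3, CL: 4>3, R: 12>3); eliminate a3.
Alice's strategy a4 is strictly dominated by a2 (L: 10>1, CL: 11>9, R: 9>3) and is removed.
Bob's strategy L is strictly dominated by R (a1: 12>11, a2: 11>7) and is removed.
For Bob, R strictly dominates CL on the remaining rows (a1: 12>6, a2: 11>9); eliminate CL.
For Alice, a1 strictly dominates a2 on the remaining columns (R: 12>9); eliminate a2.
Among the remaining strategies, none is strictly dominated by another pure strategy of the same player, so the elimination stops.
Surviving strategies — Alice: {a1}; Bob: {R}.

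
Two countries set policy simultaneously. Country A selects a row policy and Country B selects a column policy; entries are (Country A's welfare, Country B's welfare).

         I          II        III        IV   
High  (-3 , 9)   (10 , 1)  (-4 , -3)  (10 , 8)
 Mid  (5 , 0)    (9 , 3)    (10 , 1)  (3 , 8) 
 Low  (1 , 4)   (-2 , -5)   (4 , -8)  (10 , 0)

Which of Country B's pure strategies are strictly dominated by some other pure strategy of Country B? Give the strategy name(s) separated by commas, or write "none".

II, III

I: no other strategy beats it everywhere (II at High (9>1); III at High (9>-3); IV at High (9>8)).
IV strictly dominates II — High: 8>1, Mid: 8>3, Low: 0>-5.
III: dominated, since II does at least as well everywhere (High: 1>-3, Mid: 3>1, Low: -5>-8).
IV: no other strategy beats it everywhere (I at Mid (8>0); II at High (8>1); III at High (8>-3)).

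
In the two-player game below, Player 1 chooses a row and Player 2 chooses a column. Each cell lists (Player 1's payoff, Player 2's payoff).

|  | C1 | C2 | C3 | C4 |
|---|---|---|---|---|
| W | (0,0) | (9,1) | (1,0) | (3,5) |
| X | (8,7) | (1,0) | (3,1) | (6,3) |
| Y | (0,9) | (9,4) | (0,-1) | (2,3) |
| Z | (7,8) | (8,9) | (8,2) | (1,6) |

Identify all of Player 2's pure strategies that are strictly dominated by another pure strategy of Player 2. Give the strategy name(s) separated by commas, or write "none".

Nothing dominates C1: C2 at X (7>0); C3 at W (0=0); C4 at X (7>3).
Nothing dominates C2: C1 at W (1>0); C3 at W (1>0); C4 at Y (4>3).
C3: dominated, since C4 does at least as well everywhere (W: 5>0, X: 3>1, Y: 3>-1, Z: 6>2).
C4: no other strategy beats it everywhere (C1 at W (5>0); C2 at W (5>1); C3 at W (5>0)).

C3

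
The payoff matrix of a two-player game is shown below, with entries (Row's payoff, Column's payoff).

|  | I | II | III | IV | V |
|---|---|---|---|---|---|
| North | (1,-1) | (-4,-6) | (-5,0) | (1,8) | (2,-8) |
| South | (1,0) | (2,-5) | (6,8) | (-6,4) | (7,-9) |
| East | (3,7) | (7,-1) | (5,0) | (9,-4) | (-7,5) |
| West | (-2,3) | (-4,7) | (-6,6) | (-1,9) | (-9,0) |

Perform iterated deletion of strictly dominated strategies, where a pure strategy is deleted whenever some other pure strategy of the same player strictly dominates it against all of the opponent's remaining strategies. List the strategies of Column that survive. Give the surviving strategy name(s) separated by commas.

I, III

For Row, East strictly dominates West on the remaining columns (I: 3>-2, II: 7>-4, III: 5>-6, IV: 9>-1, V: -7>-9); eliminate West.
Column's strategy II is strictly dominated by I (North: -1>-6, South: 0>-5, East: 7>-1) and is removed.
Column's strategy V is strictly dominated by I (North: -1>-8, South: 0>-9, East: 7>5) and is removed.
Row North is eliminated: East beats it against every remaining column (I: 3>1, III: 5>-5, IV: 9>1).
For Column, III strictly dominates IV on the remaining rows (South: 8>4, East: 0>-4); eliminate IV.
Among the remaining strategies, none is strictly dominated by another pure strategy of the same player, so the elimination stops.
Surviving strategies — Row: {South, East}; Column: {I, III}.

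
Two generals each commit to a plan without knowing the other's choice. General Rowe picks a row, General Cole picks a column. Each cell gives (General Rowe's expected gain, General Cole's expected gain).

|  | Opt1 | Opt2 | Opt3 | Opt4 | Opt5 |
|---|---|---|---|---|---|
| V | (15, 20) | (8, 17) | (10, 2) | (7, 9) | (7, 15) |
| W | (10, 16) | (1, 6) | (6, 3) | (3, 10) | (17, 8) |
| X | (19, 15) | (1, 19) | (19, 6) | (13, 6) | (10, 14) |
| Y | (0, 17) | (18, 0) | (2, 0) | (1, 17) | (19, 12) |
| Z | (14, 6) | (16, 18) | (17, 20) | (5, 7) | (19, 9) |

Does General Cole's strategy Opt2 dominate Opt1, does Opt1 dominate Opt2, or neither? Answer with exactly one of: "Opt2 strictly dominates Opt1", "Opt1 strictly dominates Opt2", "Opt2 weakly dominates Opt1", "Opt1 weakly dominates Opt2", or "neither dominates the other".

neither dominates the other

Compare Opt2 to Opt1 across each opponent action: V: 17<20, W: 6<16, X: 19>15, Y: 0<17, Z: 18>6.
Opt2 does better at X, Z but worse at V, W, Y; neither strategy dominates the other.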